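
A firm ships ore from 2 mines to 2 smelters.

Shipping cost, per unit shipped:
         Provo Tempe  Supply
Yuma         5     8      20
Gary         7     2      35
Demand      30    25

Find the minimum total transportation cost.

A cheapest plan:
  Yuma–Provo: 20 × 5 = 100
  Gary–Provo: 10 × 7 = 70
  Gary–Tempe: 25 × 2 = 50
Total = 100 + 70 + 50 = 220.

220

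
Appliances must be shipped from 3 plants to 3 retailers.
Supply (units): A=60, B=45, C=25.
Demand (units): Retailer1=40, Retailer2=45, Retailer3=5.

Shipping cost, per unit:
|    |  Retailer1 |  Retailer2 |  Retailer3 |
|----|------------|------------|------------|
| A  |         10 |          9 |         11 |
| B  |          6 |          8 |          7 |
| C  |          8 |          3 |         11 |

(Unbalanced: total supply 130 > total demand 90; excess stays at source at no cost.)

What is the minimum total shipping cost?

530

Optimal allocation:
  A→Retailer2: 20 units
  B→Retailer1: 40 units
  B→Retailer3: 5 units
  C→Retailer2: 25 units
Total cost = 530.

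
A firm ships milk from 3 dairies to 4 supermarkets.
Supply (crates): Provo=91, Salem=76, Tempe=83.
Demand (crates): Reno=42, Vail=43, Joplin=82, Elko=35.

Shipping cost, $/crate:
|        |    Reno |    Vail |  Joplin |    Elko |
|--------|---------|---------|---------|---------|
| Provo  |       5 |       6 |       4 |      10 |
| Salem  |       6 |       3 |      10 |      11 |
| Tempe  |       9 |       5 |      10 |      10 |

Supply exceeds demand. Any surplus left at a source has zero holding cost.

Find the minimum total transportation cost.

1050

A cheapest plan:
  Provo->Reno: 9 × $5 = $45
  Provo->Joplin: 82 × $4 = $328
  Salem->Reno: 33 × $6 = $198
  Salem->Vail: 43 × $3 = $129
  Tempe->Elko: 35 × $10 = $350
Total = 45 + 328 + 198 + 129 + 350 = $1050.
(Supply check: Provo ships 91; Salem ships 76; Tempe ships 35.)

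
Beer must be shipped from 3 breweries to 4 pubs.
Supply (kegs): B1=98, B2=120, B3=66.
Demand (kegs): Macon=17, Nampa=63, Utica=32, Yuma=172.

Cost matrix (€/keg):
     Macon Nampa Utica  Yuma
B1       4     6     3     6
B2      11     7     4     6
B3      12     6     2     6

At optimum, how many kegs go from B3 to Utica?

32

Optimal shipments:
  B1–Macon: 17 × €4 = €68
  B1–Nampa: 63 × €6 = €378
  B1–Yuma: 18 × €6 = €108
  B2–Yuma: 120 × €6 = €720
  B3–Utica: 32 × €2 = €64
  B3–Yuma: 34 × €6 = €204
Total cost = €1542.
So B3→Utica carries 32 kegs.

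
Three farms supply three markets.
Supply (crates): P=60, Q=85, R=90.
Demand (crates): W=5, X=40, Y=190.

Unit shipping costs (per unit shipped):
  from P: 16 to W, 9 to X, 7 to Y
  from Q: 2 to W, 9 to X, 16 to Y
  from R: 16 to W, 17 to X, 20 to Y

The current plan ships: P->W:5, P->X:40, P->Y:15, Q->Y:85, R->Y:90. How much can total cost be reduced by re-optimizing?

475

Current plan cost = 5·16 + 40·9 + 15·7 + 85·16 + 90·20 = 3705.
Optimal plan:
  P to Y: 60 × 7 = 420
  Q to W: 5 × 2 = 10
  Q to X: 40 × 9 = 360
  Q to Y: 40 × 16 = 640
  R to Y: 90 × 20 = 1800
Optimal cost = 3230.
Saving = 3705 − 3230 = 475.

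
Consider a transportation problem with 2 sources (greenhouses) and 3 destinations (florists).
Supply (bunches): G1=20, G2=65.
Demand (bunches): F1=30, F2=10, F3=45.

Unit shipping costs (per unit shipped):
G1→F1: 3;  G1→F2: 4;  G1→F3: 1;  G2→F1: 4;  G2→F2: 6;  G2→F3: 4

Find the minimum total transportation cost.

An optimal shipping plan:
  G1–F3: 20 × 1 = 20
  G2–F1: 30 × 4 = 120
  G2–F2: 10 × 6 = 60
  G2–F3: 25 × 4 = 100
Total = 20 + 120 + 60 + 100 = 300.

300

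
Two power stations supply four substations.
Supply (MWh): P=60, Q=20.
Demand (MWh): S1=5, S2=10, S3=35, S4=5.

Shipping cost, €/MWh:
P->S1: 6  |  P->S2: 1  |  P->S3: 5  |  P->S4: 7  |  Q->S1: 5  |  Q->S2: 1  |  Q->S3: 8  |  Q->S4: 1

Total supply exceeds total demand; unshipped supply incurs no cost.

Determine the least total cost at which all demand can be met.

A cheapest plan:
  P–S2: 10 × €1 = €10
  P–S3: 35 × €5 = €175
  Q–S1: 5 × €5 = €25
  Q–S4: 5 × €1 = €5
Total = 10 + 175 + 25 + 5 = €215.
(Supply check: P ships 45; Q ships 10.)

215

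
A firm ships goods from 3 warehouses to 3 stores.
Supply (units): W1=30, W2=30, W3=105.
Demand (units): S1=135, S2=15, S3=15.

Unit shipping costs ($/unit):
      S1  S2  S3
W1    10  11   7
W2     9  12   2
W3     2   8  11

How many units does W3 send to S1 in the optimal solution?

105

Solving gives:
  W1->S1: 15 units
  W1->S2: 15 units
  W2->S1: 15 units
  W2->S3: 15 units
  W3->S1: 105 units
Total cost = $690.
So W3→S1 carries 105 units.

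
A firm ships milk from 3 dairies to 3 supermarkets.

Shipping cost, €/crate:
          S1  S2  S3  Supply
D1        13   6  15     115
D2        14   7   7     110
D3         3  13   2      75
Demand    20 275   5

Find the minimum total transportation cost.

2180

Optimal allocation:
  D1 to S2: 115 × €6 = €690
  D2 to S2: 110 × €7 = €770
  D3 to S1: 20 × €3 = €60
  D3 to S2: 50 × €13 = €650
  D3 to S3: 5 × €2 = €10
Total = 690 + 770 + 60 + 650 + 10 = €2180.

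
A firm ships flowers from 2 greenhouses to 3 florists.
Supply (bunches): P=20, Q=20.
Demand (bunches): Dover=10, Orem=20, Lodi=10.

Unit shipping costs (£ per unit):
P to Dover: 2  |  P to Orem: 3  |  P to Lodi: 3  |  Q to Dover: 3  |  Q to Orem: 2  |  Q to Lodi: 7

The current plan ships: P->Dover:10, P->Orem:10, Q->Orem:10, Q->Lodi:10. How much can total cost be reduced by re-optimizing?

Current plan cost = 10·2 + 10·3 + 10·2 + 10·7 = £140.
Optimal plan:
  P–Dover: 10 × £2 = £20
  P–Lodi: 10 × £3 = £30
  Q–Orem: 20 × £2 = £40
Optimal cost = £90.
Saving = 140 − 90 = £50.

50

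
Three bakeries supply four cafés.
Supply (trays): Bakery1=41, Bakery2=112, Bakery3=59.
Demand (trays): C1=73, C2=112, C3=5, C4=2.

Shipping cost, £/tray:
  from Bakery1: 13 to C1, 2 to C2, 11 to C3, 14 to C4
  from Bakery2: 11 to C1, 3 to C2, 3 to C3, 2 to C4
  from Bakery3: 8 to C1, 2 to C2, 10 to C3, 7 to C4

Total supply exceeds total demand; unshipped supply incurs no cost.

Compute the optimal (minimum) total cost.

Optimal allocation:
  Bakery1->C2: 41 × £2 = £82
  Bakery2->C1: 14 × £11 = £154
  Bakery2->C2: 71 × £3 = £213
  Bakery2->C3: 5 × £3 = £15
  Bakery2->C4: 2 × £2 = £4
  Bakery3->C1: 59 × £8 = £472
Total = 82 + 154 + 213 + 15 + 4 + 472 = £940.
(Supply check: Bakery1 ships 41; Bakery2 ships 92; Bakery3 ships 59.)

940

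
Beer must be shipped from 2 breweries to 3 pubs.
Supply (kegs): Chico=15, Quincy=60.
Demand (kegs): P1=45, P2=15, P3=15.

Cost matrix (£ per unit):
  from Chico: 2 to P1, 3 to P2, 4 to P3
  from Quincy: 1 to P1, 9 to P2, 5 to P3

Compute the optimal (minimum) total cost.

165

Optimal allocation:
  Chico to P2: 15 × £3 = £45
  Quincy to P1: 45 × £1 = £45
  Quincy to P3: 15 × £5 = £75
Total = 45 + 45 + 75 = £165.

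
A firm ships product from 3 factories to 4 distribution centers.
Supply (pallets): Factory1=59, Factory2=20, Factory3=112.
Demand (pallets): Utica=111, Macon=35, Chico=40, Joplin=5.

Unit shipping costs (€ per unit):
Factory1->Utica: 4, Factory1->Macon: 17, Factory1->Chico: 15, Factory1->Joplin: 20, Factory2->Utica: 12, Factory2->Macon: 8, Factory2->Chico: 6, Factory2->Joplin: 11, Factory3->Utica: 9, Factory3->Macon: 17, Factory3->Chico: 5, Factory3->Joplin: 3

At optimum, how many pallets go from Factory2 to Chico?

The minimum-cost plan:
  Factory1–Utica: 59 × €4 = €236
  Factory2–Macon: 20 × €8 = €160
  Factory3–Utica: 52 × €9 = €468
  Factory3–Macon: 15 × €17 = €255
  Factory3–Chico: 40 × €5 = €200
  Factory3–Joplin: 5 × €3 = €15
Total cost = €1334.
The route Factory2→Chico is not used.

0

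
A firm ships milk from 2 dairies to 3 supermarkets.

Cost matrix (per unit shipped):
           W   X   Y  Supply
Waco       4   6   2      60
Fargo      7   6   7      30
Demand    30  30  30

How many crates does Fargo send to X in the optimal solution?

The minimum-cost plan:
  Waco→W: 30 crates
  Waco→Y: 30 crates
  Fargo→X: 30 crates
Total cost = 360.
So Fargo→X carries 30 crates.

30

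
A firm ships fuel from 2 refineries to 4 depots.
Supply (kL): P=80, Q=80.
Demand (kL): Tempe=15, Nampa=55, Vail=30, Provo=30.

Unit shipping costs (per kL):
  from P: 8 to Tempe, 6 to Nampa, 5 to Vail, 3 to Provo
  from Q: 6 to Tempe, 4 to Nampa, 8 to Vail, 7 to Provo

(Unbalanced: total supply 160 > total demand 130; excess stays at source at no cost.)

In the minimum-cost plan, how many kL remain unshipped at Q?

10

Minimum-cost shipments:
  P->Vail: 30 × 5 = 150
  P->Provo: 30 × 3 = 90
  Q->Tempe: 15 × 6 = 90
  Q->Nampa: 55 × 4 = 220
Total cost = 550.
Q ships 70 of its 80, leaving 10.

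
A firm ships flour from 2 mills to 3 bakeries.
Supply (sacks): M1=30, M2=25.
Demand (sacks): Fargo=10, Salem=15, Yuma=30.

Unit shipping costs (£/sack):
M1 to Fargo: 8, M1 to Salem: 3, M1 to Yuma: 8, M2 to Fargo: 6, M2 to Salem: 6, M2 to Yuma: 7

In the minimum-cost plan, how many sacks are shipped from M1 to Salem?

15

Solving gives:
  M1->Salem: 15 × £3 = £45
  M1->Yuma: 15 × £8 = £120
  M2->Fargo: 10 × £6 = £60
  M2->Yuma: 15 × £7 = £105
Total cost = £330.
So M1→Salem carries 15 sacks.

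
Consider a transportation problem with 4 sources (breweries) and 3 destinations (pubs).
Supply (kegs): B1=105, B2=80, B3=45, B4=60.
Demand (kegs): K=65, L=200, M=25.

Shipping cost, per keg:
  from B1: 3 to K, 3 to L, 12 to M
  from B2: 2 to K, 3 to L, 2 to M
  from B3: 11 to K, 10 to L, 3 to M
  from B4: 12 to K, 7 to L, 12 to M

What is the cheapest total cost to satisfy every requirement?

1185

A cheapest plan:
  B1–L: 105 × 3 = 315
  B2–K: 65 × 2 = 130
  B2–L: 15 × 3 = 45
  B3–L: 20 × 10 = 200
  B3–M: 25 × 3 = 75
  B4–L: 60 × 7 = 420
Total = 315 + 130 + 45 + 200 + 75 + 420 = 1185.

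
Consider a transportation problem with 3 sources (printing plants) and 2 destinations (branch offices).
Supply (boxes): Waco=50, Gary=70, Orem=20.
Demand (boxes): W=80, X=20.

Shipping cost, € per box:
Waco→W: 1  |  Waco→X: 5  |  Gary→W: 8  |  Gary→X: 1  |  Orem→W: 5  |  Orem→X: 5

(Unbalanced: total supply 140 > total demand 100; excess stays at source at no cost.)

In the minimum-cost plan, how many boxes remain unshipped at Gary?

40

Minimum-cost shipments:
  Waco to W: 50 × €1 = €50
  Gary to W: 10 × €8 = €80
  Gary to X: 20 × €1 = €20
  Orem to W: 20 × €5 = €100
Total cost = €250.
Gary ships 30 of its 70, leaving 40.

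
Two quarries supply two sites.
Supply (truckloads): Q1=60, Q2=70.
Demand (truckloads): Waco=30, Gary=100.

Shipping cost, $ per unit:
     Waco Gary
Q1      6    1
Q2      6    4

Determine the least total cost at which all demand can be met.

A cheapest plan:
  Q1->Gary: 60 truckloads
  Q2->Waco: 30 truckloads
  Q2->Gary: 40 truckloads
Total cost = $400.

400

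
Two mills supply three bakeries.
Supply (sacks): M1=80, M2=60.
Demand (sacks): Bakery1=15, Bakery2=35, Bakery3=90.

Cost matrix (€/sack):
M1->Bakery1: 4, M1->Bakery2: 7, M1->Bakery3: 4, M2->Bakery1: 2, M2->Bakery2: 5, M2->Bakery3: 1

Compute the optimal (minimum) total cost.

An optimal shipping plan:
  M1→Bakery1: 15 sacks
  M1→Bakery2: 35 sacks
  M1→Bakery3: 30 sacks
  M2→Bakery3: 60 sacks
Total cost = €485.

485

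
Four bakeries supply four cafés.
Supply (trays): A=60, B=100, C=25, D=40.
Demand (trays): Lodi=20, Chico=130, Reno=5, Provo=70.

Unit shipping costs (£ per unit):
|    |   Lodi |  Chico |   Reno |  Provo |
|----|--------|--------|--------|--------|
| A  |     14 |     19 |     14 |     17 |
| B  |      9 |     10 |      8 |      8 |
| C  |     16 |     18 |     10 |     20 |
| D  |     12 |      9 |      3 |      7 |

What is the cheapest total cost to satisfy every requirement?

2670

An optimal shipping plan:
  A->Lodi: 20 × £14 = £280
  A->Chico: 40 × £19 = £760
  B->Chico: 30 × £10 = £300
  B->Provo: 70 × £8 = £560
  C->Chico: 20 × £18 = £360
  C->Reno: 5 × £10 = £50
  D->Chico: 40 × £9 = £360
Total = 280 + 760 + 300 + 560 + 360 + 50 + 360 = £2670.
(Supply check: A ships 60; B ships 100; C ships 25; D ships 40.)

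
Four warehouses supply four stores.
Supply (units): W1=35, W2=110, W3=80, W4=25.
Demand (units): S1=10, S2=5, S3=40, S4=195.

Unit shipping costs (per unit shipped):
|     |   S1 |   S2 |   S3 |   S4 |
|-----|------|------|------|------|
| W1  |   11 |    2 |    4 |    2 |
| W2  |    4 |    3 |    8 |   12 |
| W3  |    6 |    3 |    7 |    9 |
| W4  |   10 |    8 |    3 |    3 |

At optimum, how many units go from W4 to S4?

25

Optimal shipments:
  W1->S4: 35 × 2 = 70
  W2->S1: 10 × 4 = 40
  W2->S2: 5 × 3 = 15
  W2->S3: 40 × 8 = 320
  W2->S4: 55 × 12 = 660
  W3->S4: 80 × 9 = 720
  W4->S4: 25 × 3 = 75
Total cost = 1900.
So W4→S4 carries 25 units.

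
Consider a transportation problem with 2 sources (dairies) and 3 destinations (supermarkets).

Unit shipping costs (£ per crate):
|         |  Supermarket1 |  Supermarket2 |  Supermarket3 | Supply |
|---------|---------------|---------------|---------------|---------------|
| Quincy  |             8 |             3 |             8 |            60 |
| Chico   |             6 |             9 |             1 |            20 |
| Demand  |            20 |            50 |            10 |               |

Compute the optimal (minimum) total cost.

One minimum-cost allocation:
  Quincy–Supermarket1: 10 crates
  Quincy–Supermarket2: 50 crates
  Chico–Supermarket1: 10 crates
  Chico–Supermarket3: 10 crates
Total cost = £300.

300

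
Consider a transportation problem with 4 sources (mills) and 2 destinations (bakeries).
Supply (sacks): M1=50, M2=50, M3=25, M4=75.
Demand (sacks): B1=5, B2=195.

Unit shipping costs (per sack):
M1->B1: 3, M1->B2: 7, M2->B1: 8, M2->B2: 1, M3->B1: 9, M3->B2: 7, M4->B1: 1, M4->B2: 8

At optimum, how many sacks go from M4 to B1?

Optimal shipments:
  M1–B2: 50 sacks
  M2–B2: 50 sacks
  M3–B2: 25 sacks
  M4–B1: 5 sacks
  M4–B2: 70 sacks
Total cost = 1140.
So M4→B1 carries 5 sacks.

5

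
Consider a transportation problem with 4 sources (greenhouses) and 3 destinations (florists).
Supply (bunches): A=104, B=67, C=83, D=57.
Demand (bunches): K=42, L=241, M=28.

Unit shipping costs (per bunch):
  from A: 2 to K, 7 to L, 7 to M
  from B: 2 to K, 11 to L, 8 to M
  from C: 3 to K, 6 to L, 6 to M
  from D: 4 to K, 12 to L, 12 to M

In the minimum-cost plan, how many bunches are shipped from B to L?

0

Solving gives:
  A->L: 104 × 7 = 728
  B->K: 39 × 2 = 78
  B->M: 28 × 8 = 224
  C->L: 83 × 6 = 498
  D->K: 3 × 4 = 12
  D->L: 54 × 12 = 648
Total cost = 2188.
The route B→L is not used.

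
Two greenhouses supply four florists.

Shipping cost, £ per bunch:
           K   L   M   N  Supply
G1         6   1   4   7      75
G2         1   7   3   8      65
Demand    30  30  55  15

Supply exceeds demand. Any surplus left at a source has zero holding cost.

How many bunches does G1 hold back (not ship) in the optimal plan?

An optimal plan:
  G1 to L: 30 × £1 = £30
  G1 to M: 20 × £4 = £80
  G1 to N: 15 × £7 = £105
  G2 to K: 30 × £1 = £30
  G2 to M: 35 × £3 = £105
Total cost = £350.
G1 ships 65 of its 75, leaving 10.

10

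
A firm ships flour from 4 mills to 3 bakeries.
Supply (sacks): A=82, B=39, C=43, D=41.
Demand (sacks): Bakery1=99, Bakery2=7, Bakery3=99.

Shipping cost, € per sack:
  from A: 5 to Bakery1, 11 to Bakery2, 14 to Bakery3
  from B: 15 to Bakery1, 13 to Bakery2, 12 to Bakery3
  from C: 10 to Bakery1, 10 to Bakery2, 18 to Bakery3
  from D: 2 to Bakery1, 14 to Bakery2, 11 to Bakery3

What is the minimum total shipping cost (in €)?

1894

A cheapest plan:
  A to Bakery1: 58 sacks
  A to Bakery3: 24 sacks
  B to Bakery3: 39 sacks
  C to Bakery2: 7 sacks
  C to Bakery3: 36 sacks
  D to Bakery1: 41 sacks
Total cost = €1894.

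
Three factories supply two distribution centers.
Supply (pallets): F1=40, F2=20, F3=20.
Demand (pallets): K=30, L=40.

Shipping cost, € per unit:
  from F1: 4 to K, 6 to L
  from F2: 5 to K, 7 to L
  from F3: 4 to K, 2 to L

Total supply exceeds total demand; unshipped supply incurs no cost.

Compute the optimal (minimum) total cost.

290

A cheapest plan:
  F1–K: 20 × €4 = €80
  F1–L: 20 × €6 = €120
  F2–K: 10 × €5 = €50
  F3–L: 20 × €2 = €40
Total = 80 + 120 + 50 + 40 = €290.
(Supply check: F1 ships 40; F2 ships 10; F3 ships 20.)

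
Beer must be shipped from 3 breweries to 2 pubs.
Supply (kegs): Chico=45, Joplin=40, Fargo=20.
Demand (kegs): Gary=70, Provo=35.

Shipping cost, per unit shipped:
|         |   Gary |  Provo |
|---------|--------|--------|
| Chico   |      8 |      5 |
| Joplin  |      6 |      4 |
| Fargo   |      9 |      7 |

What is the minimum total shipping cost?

Optimal allocation:
  Chico to Gary: 10 × 8 = 80
  Chico to Provo: 35 × 5 = 175
  Joplin to Gary: 40 × 6 = 240
  Fargo to Gary: 20 × 9 = 180
Total = 80 + 175 + 240 + 180 = 675.

675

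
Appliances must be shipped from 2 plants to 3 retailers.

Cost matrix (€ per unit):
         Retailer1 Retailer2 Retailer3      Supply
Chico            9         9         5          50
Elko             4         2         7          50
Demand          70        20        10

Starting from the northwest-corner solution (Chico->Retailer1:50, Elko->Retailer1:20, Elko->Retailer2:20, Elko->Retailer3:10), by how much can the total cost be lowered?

Current plan cost = 50·9 + 20·4 + 20·2 + 10·7 = €640.
Optimal plan:
  Chico→Retailer1: 40 × €9 = €360
  Chico→Retailer3: 10 × €5 = €50
  Elko→Retailer1: 30 × €4 = €120
  Elko→Retailer2: 20 × €2 = €40
Optimal cost = €570.
Saving = 640 − 570 = €70.

70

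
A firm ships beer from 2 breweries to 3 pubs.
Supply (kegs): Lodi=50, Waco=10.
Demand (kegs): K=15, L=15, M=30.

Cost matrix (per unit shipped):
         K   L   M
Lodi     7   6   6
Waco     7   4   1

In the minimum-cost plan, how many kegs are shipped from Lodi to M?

The minimum-cost plan:
  Lodi–K: 15 × 7 = 105
  Lodi–L: 15 × 6 = 90
  Lodi–M: 20 × 6 = 120
  Waco–M: 10 × 1 = 10
Total cost = 325.
So Lodi→M carries 20 kegs.

20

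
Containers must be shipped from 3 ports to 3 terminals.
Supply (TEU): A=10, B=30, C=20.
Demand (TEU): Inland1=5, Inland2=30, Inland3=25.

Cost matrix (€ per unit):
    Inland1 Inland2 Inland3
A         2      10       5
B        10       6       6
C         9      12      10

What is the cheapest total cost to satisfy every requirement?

Optimal allocation:
  A->Inland1: 5 × €2 = €10
  A->Inland3: 5 × €5 = €25
  B->Inland2: 30 × €6 = €180
  C->Inland3: 20 × €10 = €200
Total = 10 + 25 + 180 + 200 = €415.

415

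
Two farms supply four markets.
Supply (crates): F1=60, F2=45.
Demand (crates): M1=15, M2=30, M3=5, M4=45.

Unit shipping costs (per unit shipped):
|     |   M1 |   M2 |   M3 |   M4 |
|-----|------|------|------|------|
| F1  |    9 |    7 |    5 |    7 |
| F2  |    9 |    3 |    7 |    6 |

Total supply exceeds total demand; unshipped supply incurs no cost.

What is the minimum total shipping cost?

A cheapest plan:
  F1→M1: 15 crates
  F1→M3: 5 crates
  F1→M4: 30 crates
  F2→M2: 30 crates
  F2→M4: 15 crates
Total cost = 550.
(Supply check: F1 ships 50; F2 ships 45.)

550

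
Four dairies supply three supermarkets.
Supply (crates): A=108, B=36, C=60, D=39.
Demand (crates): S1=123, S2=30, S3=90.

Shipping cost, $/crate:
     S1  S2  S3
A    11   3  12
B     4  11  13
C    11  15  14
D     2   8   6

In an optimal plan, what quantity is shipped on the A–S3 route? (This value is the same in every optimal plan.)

78

Solving gives:
  A–S2: 30 crates
  A–S3: 78 crates
  B–S1: 36 crates
  C–S1: 48 crates
  C–S3: 12 crates
  D–S1: 39 crates
Total cost = $1944.
So A→S3 carries 78 crates.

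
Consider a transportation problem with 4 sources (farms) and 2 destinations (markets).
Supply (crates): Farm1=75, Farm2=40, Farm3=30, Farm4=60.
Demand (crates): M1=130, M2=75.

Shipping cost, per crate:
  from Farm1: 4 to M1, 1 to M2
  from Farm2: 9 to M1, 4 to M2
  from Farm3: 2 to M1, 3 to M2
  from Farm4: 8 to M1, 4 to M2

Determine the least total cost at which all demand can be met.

Optimal allocation:
  Farm1→M1: 75 × 4 = 300
  Farm2→M2: 40 × 4 = 160
  Farm3→M1: 30 × 2 = 60
  Farm4→M1: 25 × 8 = 200
  Farm4→M2: 35 × 4 = 140
Total = 300 + 160 + 60 + 200 + 140 = 860.
(Supply check: Farm1 ships 75; Farm2 ships 40; Farm3 ships 30; Farm4 ships 60.)

860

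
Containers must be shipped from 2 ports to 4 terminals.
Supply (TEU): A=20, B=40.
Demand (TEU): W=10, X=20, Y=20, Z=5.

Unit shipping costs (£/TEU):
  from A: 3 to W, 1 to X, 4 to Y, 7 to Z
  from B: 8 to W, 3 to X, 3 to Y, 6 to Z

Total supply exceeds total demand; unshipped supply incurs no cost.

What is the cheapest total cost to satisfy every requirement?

160

Optimal allocation:
  A to W: 10 × £3 = £30
  A to X: 10 × £1 = £10
  B to X: 10 × £3 = £30
  B to Y: 20 × £3 = £60
  B to Z: 5 × £6 = £30
Total = 30 + 10 + 30 + 60 + 30 = £160.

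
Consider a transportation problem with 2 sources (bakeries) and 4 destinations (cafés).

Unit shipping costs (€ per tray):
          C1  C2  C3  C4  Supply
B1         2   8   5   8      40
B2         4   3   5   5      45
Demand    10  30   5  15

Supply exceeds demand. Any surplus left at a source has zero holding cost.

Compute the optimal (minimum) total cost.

A cheapest plan:
  B1->C1: 10 × €2 = €20
  B1->C3: 5 × €5 = €25
  B2->C2: 30 × €3 = €90
  B2->C4: 15 × €5 = €75
Total = 20 + 25 + 90 + 75 = €210.

210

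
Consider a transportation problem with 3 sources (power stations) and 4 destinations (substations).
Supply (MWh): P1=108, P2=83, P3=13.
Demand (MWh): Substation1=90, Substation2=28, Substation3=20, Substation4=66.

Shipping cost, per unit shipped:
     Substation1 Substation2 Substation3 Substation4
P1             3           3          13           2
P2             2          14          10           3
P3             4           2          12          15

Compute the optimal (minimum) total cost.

A cheapest plan:
  P1–Substation1: 27 × 3 = 81
  P1–Substation2: 15 × 3 = 45
  P1–Substation4: 66 × 2 = 132
  P2–Substation1: 63 × 2 = 126
  P2–Substation3: 20 × 10 = 200
  P3–Substation2: 13 × 2 = 26
Total = 81 + 45 + 132 + 126 + 200 + 26 = 610.
(Supply check: P1 ships 108; P2 ships 83; P3 ships 13.)

610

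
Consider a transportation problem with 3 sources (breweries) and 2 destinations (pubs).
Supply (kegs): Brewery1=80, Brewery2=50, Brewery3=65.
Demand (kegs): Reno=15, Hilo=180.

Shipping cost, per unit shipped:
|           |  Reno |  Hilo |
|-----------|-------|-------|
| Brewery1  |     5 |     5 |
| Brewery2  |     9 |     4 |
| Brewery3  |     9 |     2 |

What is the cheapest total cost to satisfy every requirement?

An optimal shipping plan:
  Brewery1 to Reno: 15 × 5 = 75
  Brewery1 to Hilo: 65 × 5 = 325
  Brewery2 to Hilo: 50 × 4 = 200
  Brewery3 to Hilo: 65 × 2 = 130
Total = 75 + 325 + 200 + 130 = 730.

730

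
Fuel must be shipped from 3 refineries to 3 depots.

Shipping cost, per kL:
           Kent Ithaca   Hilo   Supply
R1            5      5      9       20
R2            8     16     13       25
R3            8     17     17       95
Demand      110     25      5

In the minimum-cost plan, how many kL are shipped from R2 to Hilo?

5

Optimal shipments:
  R1→Ithaca: 20 × 5 = 100
  R2→Kent: 15 × 8 = 120
  R2→Ithaca: 5 × 16 = 80
  R2→Hilo: 5 × 13 = 65
  R3→Kent: 95 × 8 = 760
Total cost = 1125.
So R2→Hilo carries 5 kL.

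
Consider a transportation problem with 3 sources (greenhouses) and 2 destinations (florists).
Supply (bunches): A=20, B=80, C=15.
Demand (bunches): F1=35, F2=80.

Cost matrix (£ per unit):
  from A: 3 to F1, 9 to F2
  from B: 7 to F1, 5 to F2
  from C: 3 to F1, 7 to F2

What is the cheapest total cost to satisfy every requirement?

505

A cheapest plan:
  A->F1: 20 × £3 = £60
  B->F2: 80 × £5 = £400
  C->F1: 15 × £3 = £45
Total = 60 + 400 + 45 = £505.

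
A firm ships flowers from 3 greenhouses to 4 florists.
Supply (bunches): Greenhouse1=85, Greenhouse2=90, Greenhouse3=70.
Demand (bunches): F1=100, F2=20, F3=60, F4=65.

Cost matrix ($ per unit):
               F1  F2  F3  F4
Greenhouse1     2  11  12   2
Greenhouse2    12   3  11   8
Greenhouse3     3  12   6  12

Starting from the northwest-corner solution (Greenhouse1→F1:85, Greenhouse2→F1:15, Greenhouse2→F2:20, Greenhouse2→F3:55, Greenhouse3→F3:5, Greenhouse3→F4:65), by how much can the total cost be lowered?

Current plan cost = 85·2 + 15·12 + 20·3 + 55·11 + 5·6 + 65·12 = $1825.
Optimal plan:
  Greenhouse1–F1: 30 × $2 = $60
  Greenhouse1–F4: 55 × $2 = $110
  Greenhouse2–F2: 20 × $3 = $60
  Greenhouse2–F3: 60 × $11 = $660
  Greenhouse2–F4: 10 × $8 = $80
  Greenhouse3–F1: 70 × $3 = $210
Optimal cost = $1180.
Saving = 1825 − 1180 = $645.

645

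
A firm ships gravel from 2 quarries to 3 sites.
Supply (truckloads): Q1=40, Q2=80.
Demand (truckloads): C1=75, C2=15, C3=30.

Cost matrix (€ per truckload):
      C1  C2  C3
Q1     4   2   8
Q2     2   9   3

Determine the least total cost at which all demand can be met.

Optimal allocation:
  Q1–C1: 25 × €4 = €100
  Q1–C2: 15 × €2 = €30
  Q2–C1: 50 × €2 = €100
  Q2–C3: 30 × €3 = €90
Total = 100 + 30 + 100 + 90 = €320.

320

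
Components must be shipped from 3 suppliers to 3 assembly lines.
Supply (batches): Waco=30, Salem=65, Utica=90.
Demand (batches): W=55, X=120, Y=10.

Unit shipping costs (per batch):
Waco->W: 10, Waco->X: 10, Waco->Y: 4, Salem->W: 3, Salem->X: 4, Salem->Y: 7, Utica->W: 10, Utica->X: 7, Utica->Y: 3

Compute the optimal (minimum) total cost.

Optimal allocation:
  Waco to X: 20 × 10 = 200
  Waco to Y: 10 × 4 = 40
  Salem to W: 55 × 3 = 165
  Salem to X: 10 × 4 = 40
  Utica to X: 90 × 7 = 630
Total = 200 + 40 + 165 + 40 + 630 = 1075.

1075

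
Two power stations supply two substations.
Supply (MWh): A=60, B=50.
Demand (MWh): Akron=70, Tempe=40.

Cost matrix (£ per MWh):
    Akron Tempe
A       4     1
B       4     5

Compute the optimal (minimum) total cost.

320

One minimum-cost allocation:
  A→Akron: 20 × £4 = £80
  A→Tempe: 40 × £1 = £40
  B→Akron: 50 × £4 = £200
Total = 80 + 40 + 200 = £320.
(Supply check: A ships 60; B ships 50.)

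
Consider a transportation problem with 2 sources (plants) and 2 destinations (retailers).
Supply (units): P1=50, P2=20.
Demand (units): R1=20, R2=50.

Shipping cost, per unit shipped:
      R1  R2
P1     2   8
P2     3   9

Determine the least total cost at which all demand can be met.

Optimal allocation:
  P1 to R2: 50 units
  P2 to R1: 20 units
Total cost = 460.

460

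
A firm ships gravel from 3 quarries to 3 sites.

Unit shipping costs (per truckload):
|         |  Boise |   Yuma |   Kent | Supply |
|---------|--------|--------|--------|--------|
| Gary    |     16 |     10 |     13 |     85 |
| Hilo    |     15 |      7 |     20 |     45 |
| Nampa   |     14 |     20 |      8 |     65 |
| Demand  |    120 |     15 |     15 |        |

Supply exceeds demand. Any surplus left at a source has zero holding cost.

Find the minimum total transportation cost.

2015

One minimum-cost allocation:
  Gary->Boise: 40 × 16 = 640
  Hilo->Boise: 30 × 15 = 450
  Hilo->Yuma: 15 × 7 = 105
  Nampa->Boise: 50 × 14 = 700
  Nampa->Kent: 15 × 8 = 120
Total = 640 + 450 + 105 + 700 + 120 = 2015.
(Supply check: Gary ships 40; Hilo ships 45; Nampa ships 65.)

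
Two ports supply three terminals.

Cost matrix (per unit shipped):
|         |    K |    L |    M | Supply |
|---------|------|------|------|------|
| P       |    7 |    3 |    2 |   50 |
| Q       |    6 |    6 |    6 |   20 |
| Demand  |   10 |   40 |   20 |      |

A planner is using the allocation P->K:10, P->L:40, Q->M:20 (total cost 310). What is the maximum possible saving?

60

Current plan cost = 10·7 + 40·3 + 20·6 = 310.
Optimal plan:
  P to L: 30 × 3 = 90
  P to M: 20 × 2 = 40
  Q to K: 10 × 6 = 60
  Q to L: 10 × 6 = 60
Optimal cost = 250.
Saving = 310 − 250 = 60.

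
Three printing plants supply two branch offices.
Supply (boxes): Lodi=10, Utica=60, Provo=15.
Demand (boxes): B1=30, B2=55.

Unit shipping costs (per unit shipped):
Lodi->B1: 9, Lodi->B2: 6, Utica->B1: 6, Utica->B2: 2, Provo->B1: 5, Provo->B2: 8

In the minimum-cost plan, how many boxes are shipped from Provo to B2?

0

The minimum-cost plan:
  Lodi→B1: 10 × 9 = 90
  Utica→B1: 5 × 6 = 30
  Utica→B2: 55 × 2 = 110
  Provo→B1: 15 × 5 = 75
Total cost = 305.
The route Provo→B2 is not used.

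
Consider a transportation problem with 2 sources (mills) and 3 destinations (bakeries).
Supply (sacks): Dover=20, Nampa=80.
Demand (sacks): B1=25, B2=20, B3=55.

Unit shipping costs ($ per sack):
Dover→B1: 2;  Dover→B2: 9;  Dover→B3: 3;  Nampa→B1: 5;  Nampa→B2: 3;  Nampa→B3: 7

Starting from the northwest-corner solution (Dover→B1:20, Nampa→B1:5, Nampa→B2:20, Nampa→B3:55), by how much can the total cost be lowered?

Current plan cost = 20·2 + 5·5 + 20·3 + 55·7 = $510.
Optimal plan:
  Dover–B3: 20 sacks
  Nampa–B1: 25 sacks
  Nampa–B2: 20 sacks
  Nampa–B3: 35 sacks
Optimal cost = $490.
Saving = 510 − 490 = $20.

20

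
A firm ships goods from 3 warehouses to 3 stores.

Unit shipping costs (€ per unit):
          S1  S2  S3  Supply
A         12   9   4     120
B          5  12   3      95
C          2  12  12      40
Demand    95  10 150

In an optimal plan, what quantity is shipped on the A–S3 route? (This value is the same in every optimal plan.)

The minimum-cost plan:
  A→S2: 10 × €9 = €90
  A→S3: 110 × €4 = €440
  B→S1: 55 × €5 = €275
  B→S3: 40 × €3 = €120
  C→S1: 40 × €2 = €80
Total cost = €1005.
So A→S3 carries 110 units.

110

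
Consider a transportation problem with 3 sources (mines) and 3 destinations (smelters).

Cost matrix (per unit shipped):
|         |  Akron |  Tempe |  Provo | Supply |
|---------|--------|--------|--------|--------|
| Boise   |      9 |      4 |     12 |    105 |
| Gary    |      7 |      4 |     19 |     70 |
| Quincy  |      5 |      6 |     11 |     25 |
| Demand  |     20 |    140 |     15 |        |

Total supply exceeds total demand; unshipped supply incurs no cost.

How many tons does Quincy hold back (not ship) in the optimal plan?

0

An optimal plan:
  Boise->Tempe: 95 × 4 = 380
  Boise->Provo: 10 × 12 = 120
  Gary->Tempe: 45 × 4 = 180
  Quincy->Akron: 20 × 5 = 100
  Quincy->Provo: 5 × 11 = 55
Total cost = 835.
Quincy ships 25 of its 25, leaving 0.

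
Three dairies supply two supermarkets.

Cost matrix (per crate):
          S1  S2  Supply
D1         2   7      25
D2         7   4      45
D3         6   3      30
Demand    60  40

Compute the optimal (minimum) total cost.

An optimal shipping plan:
  D1 to S1: 25 × 2 = 50
  D2 to S1: 35 × 7 = 245
  D2 to S2: 10 × 4 = 40
  D3 to S2: 30 × 3 = 90
Total = 50 + 245 + 40 + 90 = 425.

425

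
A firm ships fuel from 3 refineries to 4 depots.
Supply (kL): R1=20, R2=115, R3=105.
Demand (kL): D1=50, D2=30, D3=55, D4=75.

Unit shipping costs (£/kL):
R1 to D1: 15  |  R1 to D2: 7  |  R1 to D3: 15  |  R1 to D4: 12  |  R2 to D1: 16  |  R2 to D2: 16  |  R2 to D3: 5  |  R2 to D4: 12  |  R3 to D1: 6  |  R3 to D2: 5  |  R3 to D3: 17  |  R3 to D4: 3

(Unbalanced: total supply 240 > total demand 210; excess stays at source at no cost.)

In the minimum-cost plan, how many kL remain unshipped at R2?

An optimal plan:
  R1->D2: 20 × £7 = £140
  R2->D3: 55 × £5 = £275
  R2->D4: 30 × £12 = £360
  R3->D1: 50 × £6 = £300
  R3->D2: 10 × £5 = £50
  R3->D4: 45 × £3 = £135
Total cost = £1260.
R2 ships 85 of its 115, leaving 30.

30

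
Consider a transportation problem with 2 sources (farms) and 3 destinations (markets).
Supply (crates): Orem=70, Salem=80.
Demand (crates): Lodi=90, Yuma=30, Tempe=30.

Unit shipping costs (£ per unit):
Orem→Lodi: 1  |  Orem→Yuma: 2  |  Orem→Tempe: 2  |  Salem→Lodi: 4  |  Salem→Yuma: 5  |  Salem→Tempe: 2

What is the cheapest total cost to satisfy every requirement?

360

One minimum-cost allocation:
  Orem–Lodi: 40 × £1 = £40
  Orem–Yuma: 30 × £2 = £60
  Salem–Lodi: 50 × £4 = £200
  Salem–Tempe: 30 × £2 = £60
Total = 40 + 60 + 200 + 60 = £360.
(Supply check: Orem ships 70; Salem ships 80.)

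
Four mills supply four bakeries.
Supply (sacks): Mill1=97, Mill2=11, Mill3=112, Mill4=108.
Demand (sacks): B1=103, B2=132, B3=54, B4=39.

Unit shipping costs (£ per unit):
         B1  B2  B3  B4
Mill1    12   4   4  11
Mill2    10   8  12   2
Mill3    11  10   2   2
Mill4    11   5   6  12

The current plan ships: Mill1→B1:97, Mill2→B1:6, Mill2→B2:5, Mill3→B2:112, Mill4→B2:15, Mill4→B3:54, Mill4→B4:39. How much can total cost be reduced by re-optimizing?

1380

Current plan cost = 97·12 + 6·10 + 5·8 + 112·10 + 15·5 + 54·6 + 39·12 = £3251.
Optimal plan:
  Mill1 to B2: 97 sacks
  Mill2 to B1: 11 sacks
  Mill3 to B1: 19 sacks
  Mill3 to B3: 54 sacks
  Mill3 to B4: 39 sacks
  Mill4 to B1: 73 sacks
  Mill4 to B2: 35 sacks
Optimal cost = £1871.
Saving = 3251 − 1871 = £1380.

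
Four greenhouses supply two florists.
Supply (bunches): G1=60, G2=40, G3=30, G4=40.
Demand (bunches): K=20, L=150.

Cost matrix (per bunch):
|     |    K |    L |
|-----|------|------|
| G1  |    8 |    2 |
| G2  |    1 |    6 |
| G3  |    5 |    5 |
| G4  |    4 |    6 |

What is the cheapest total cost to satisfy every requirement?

One minimum-cost allocation:
  G1–L: 60 × 2 = 120
  G2–K: 20 × 1 = 20
  G2–L: 20 × 6 = 120
  G3–L: 30 × 5 = 150
  G4–L: 40 × 6 = 240
Total = 120 + 20 + 120 + 150 + 240 = 650.

650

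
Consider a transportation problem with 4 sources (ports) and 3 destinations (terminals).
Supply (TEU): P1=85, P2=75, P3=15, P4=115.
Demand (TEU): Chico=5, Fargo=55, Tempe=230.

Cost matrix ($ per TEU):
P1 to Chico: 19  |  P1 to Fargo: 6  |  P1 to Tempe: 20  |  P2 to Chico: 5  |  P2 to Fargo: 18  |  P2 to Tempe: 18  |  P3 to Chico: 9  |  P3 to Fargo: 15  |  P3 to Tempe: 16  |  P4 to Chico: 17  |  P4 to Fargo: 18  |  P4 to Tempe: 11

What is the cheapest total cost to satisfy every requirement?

A cheapest plan:
  P1→Fargo: 55 × $6 = $330
  P1→Tempe: 30 × $20 = $600
  P2→Chico: 5 × $5 = $25
  P2→Tempe: 70 × $18 = $1260
  P3→Tempe: 15 × $16 = $240
  P4→Tempe: 115 × $11 = $1265
Total = 330 + 600 + 25 + 1260 + 240 + 1265 = $3720.
(Supply check: P1 ships 85; P2 ships 75; P3 ships 15; P4 ships 115.)

3720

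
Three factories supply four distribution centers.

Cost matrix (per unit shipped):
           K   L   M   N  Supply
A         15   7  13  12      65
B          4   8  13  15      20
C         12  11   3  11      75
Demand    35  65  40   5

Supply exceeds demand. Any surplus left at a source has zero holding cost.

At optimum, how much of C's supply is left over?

Minimum-cost shipments:
  A→L: 65 pallets
  B→K: 20 pallets
  C→K: 15 pallets
  C→M: 40 pallets
  C→N: 5 pallets
Total cost = 890.
C ships 60 of its 75, leaving 15.

15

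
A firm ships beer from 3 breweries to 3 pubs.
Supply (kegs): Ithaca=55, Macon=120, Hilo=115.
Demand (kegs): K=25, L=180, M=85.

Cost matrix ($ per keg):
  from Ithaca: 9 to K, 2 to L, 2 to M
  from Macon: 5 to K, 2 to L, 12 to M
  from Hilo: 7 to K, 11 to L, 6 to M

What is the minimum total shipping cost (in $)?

Optimal allocation:
  Ithaca–L: 55 × $2 = $110
  Macon–L: 120 × $2 = $240
  Hilo–K: 25 × $7 = $175
  Hilo–L: 5 × $11 = $55
  Hilo–M: 85 × $6 = $510
Total = 110 + 240 + 175 + 55 + 510 = $1090.
(Supply check: Ithaca ships 55; Macon ships 120; Hilo ships 115.)

1090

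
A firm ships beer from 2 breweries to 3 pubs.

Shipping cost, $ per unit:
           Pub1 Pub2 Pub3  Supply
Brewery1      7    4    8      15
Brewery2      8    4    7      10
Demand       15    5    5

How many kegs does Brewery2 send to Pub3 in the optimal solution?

Solving gives:
  Brewery1 to Pub1: 15 × $7 = $105
  Brewery2 to Pub2: 5 × $4 = $20
  Brewery2 to Pub3: 5 × $7 = $35
Total cost = $160.
So Brewery2→Pub3 carries 5 kegs.

5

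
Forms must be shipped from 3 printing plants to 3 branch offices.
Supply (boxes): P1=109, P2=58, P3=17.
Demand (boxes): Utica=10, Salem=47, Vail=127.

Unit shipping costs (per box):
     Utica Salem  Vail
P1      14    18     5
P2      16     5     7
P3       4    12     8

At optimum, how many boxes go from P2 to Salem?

47

The minimum-cost plan:
  P1–Vail: 109 × 5 = 545
  P2–Salem: 47 × 5 = 235
  P2–Vail: 11 × 7 = 77
  P3–Utica: 10 × 4 = 40
  P3–Vail: 7 × 8 = 56
Total cost = 953.
So P2→Salem carries 47 boxes.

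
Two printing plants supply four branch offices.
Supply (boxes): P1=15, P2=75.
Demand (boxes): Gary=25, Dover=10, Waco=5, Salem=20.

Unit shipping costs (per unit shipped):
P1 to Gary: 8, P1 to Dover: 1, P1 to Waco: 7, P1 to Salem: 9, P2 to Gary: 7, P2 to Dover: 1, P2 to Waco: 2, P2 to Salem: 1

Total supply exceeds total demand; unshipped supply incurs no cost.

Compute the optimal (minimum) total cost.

215

A cheapest plan:
  P1->Dover: 10 × 1 = 10
  P2->Gary: 25 × 7 = 175
  P2->Waco: 5 × 2 = 10
  P2->Salem: 20 × 1 = 20
Total = 10 + 175 + 10 + 20 = 215.
(Supply check: P1 ships 10; P2 ships 50.)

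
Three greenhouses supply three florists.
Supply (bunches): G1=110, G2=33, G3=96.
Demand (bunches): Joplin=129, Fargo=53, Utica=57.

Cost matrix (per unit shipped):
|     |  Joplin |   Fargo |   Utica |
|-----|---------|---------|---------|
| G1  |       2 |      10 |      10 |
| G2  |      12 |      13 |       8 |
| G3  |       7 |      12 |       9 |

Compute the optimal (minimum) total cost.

An optimal shipping plan:
  G1->Joplin: 110 × 2 = 220
  G2->Utica: 33 × 8 = 264
  G3->Joplin: 19 × 7 = 133
  G3->Fargo: 53 × 12 = 636
  G3->Utica: 24 × 9 = 216
Total = 220 + 264 + 133 + 636 + 216 = 1469.

1469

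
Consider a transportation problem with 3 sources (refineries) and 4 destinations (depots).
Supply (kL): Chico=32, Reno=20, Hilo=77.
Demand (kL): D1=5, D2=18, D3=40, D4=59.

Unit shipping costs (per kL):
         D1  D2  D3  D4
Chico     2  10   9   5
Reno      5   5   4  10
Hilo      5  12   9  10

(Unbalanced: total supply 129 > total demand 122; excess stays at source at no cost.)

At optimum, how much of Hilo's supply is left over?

7

An optimal plan:
  Chico→D4: 32 × 5 = 160
  Reno→D2: 18 × 5 = 90
  Reno→D3: 2 × 4 = 8
  Hilo→D1: 5 × 5 = 25
  Hilo→D3: 38 × 9 = 342
  Hilo→D4: 27 × 10 = 270
Total cost = 895.
Hilo ships 70 of its 77, leaving 7.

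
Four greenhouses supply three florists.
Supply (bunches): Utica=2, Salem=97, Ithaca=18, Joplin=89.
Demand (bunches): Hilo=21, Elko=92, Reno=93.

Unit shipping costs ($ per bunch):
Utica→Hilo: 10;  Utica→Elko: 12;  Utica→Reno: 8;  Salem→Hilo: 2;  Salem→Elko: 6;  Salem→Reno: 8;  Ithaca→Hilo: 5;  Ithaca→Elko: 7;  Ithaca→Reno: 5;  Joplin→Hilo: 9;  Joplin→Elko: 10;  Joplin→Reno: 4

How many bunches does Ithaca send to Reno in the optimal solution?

2

Solving gives:
  Utica→Reno: 2 bunches
  Salem→Hilo: 21 bunches
  Salem→Elko: 76 bunches
  Ithaca→Elko: 16 bunches
  Ithaca→Reno: 2 bunches
  Joplin→Reno: 89 bunches
Total cost = $992.
So Ithaca→Reno carries 2 bunches.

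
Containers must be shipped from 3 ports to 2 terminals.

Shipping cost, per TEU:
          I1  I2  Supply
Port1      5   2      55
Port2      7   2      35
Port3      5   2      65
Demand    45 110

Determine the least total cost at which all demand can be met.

An optimal shipping plan:
  Port1→I1: 45 × 5 = 225
  Port1→I2: 10 × 2 = 20
  Port2→I2: 35 × 2 = 70
  Port3→I2: 65 × 2 = 130
Total = 225 + 20 + 70 + 130 = 445.
(Supply check: Port1 ships 55; Port2 ships 35; Port3 ships 65.)

445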